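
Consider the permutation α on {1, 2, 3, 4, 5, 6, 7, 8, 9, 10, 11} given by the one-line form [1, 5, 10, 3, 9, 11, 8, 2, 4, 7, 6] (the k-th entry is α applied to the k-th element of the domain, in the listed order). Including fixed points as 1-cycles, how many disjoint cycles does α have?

The cycle decomposition is (1)(2 5 9 4 3 10 7 8)(6 11), which has 3 cycles (counting 1-cycles).

3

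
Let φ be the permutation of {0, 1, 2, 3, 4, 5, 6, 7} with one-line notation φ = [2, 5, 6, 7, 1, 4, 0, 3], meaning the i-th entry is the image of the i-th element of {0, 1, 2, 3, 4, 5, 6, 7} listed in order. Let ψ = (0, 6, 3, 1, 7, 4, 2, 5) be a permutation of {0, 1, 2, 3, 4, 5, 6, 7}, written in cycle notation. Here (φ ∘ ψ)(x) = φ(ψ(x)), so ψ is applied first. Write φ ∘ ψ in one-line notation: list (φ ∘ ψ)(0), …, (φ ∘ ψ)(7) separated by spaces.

For each element, apply ψ then φ: 0 → 6 → 0; 1 → 7 → 3; 2 → 5 → 4; 3 → 1 → 5; 4 → 2 → 6; 5 → 0 → 2; 6 → 3 → 7; 7 → 4 → 1.
So φ ∘ ψ in one-line form is 0 3 4 5 6 2 7 1.

0 3 4 5 6 2 7 1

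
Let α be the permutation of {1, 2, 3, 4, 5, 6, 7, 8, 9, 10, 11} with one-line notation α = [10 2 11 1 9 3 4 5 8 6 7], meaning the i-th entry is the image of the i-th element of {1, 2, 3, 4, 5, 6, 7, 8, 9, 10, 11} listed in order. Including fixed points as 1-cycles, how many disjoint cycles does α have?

3

The cycle decomposition is (1 10 6 3 11 7 4)(2)(5 9 8), which has 3 cycles (counting 1-cycles).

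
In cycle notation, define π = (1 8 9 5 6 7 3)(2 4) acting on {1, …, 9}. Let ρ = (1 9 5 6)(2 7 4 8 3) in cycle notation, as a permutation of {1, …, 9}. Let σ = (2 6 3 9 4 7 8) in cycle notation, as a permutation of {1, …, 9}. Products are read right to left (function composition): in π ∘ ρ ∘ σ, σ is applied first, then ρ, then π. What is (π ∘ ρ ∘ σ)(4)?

2

(π ∘ ρ ∘ σ)(4) = π(ρ(σ(4))). σ(4) = 7, then ρ(7) = 4, then π(4) = 2, so the result is 2.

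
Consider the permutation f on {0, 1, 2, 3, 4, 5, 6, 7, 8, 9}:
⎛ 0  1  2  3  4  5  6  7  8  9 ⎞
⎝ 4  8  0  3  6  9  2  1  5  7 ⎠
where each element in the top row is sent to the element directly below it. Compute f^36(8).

Tracing 8 → 5 → … returns to 8 after 5 steps, so 8 lies in a 5-cycle (1 8 5 9 7).
Since the cycle has length 5, f^36 acts on it the same as f^1 (36 mod 5 = 1).
Stepping 1 place around the cycle: 8 → 5.

5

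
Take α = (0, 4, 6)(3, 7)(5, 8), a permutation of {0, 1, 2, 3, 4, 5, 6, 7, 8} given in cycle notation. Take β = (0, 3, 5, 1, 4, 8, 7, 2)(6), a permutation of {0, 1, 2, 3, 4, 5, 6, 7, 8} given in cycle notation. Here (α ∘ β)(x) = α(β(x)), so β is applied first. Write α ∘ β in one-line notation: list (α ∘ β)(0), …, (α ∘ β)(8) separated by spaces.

7 6 4 8 5 1 0 2 3

For each element, apply β then α: 0 → 3 → 7; 1 → 4 → 6; 2 → 0 → 4; 3 → 5 → 8; 4 → 8 → 5; 5 → 1 → 1; 6 → 6 → 0; 7 → 2 → 2; 8 → 7 → 3.
So α ∘ β in one-line form is 7 6 4 8 5 1 0 2 3.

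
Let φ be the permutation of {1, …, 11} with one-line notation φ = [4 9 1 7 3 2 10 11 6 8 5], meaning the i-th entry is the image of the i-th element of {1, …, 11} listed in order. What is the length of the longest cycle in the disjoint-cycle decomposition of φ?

Decomposing into disjoint cycles gives (1 4 7 10 8 11 5 3)(2 9 6); the longest has length 8.

8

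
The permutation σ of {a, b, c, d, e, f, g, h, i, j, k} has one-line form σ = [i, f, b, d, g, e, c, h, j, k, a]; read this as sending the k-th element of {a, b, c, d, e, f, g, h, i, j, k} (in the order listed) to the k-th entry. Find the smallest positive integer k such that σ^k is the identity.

Writing σ as disjoint cycles, the cycle lengths are 5, 4, 1, 1.
The order is lcm(5, 4) = 20.

20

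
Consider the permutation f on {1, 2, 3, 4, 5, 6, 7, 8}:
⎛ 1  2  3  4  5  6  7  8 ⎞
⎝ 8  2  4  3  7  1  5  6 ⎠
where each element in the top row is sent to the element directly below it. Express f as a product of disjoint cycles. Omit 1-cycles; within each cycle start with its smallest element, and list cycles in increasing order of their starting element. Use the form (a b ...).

From 1: 1 → 8 → 6 → 1, closing the cycle (1 8 6).
Continuing from each remaining unvisited element yields (1 8 6)(3 4)(5 7).

(1 8 6)(3 4)(5 7)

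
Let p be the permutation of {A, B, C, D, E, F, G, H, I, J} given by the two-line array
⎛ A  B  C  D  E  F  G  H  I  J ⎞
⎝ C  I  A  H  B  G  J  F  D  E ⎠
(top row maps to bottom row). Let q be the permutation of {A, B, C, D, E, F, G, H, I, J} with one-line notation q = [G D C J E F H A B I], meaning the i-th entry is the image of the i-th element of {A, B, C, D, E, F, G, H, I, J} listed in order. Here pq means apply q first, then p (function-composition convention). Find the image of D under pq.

q(D) = J, then p(J) = E; composing gives (pq)(D) = E.

E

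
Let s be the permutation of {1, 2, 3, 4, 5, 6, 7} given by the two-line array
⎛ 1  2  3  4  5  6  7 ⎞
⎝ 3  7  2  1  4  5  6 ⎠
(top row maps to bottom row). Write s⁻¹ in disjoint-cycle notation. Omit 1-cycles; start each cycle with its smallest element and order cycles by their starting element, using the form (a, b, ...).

(1, 4, 5, 6, 7, 2, 3)

The cycle decomposition of s is (1, 3, 2, 7, 6, 5, 4).
Reversing each cycle (and rotating so the smallest element leads) gives s⁻¹ = (1, 4, 5, 6, 7, 2, 3).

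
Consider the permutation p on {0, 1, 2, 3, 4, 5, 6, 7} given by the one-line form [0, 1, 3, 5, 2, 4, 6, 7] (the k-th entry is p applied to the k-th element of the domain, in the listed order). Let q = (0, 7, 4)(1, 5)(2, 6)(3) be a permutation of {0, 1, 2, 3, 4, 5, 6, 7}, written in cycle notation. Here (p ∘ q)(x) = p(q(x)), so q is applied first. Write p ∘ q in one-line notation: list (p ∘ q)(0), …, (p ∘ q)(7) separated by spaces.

7 4 6 5 0 1 3 2

(p ∘ q)(x) = p(q(x)). Computing each image: p(q(0)) = p(7) = 7, p(q(1)) = p(5) = 4, p(q(2)) = p(6) = 6, p(q(3)) = p(3) = 5, p(q(4)) = p(0) = 0, p(q(5)) = p(1) = 1, p(q(6)) = p(2) = 3, p(q(7)) = p(4) = 2.
Hence p ∘ q = [7 4 6 5 0 1 3 2].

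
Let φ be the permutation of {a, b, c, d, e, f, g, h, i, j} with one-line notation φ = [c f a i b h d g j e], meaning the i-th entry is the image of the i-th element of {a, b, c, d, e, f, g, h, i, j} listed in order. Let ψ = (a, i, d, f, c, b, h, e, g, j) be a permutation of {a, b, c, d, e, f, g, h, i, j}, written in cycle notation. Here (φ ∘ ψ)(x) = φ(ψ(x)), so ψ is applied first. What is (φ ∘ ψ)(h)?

ψ(h) = e, then φ(e) = b; composing gives (φ ∘ ψ)(h) = b.

b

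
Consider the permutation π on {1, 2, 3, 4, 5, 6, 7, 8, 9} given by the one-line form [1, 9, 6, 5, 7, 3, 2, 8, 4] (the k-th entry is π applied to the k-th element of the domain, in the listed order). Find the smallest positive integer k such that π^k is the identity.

Writing π as disjoint cycles, the cycle lengths are 5, 2, 1, 1.
The order is lcm(5, 2) = 10.

10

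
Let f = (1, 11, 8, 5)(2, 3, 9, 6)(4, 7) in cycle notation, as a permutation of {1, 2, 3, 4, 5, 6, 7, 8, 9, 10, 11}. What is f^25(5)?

5 lies in the 4-cycle (1, 11, 8, 5).
Powers repeat with period 4 on this cycle, and 25 mod 4 = 1, so f^25(5) = f^1(5).
Stepping 1 place around the cycle: 5 → 1.

1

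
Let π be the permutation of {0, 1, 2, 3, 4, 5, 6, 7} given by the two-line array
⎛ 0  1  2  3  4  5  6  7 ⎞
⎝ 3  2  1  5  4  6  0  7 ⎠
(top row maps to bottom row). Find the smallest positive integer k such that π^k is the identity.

4

Decomposing into disjoint cycles gives cycle lengths 4, 2, 1, 1.
Since disjoint cycles commute, ord(π) = lcm(4, 2) = 4.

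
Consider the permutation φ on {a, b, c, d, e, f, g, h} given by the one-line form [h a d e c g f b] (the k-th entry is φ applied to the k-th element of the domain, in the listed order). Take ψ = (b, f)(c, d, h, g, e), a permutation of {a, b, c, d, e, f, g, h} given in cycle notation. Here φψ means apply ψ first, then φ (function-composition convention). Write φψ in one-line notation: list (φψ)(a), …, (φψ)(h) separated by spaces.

h g e b d a c f

(φψ)(x) = φ(ψ(x)). Computing each image: φ(ψ(a)) = φ(a) = h, φ(ψ(b)) = φ(f) = g, φ(ψ(c)) = φ(d) = e, φ(ψ(d)) = φ(h) = b, φ(ψ(e)) = φ(c) = d, φ(ψ(f)) = φ(b) = a, φ(ψ(g)) = φ(e) = c, φ(ψ(h)) = φ(g) = f.
Hence φψ = [h g e b d a c f].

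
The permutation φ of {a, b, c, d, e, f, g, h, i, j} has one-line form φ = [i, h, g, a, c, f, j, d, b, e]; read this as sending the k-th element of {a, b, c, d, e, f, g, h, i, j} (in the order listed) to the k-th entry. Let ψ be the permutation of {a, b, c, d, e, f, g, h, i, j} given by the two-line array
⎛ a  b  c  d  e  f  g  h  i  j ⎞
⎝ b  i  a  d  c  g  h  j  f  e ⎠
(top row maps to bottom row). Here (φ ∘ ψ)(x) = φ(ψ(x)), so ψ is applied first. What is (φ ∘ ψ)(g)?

ψ(g) = h, then φ(h) = d; composing gives (φ ∘ ψ)(g) = d.

d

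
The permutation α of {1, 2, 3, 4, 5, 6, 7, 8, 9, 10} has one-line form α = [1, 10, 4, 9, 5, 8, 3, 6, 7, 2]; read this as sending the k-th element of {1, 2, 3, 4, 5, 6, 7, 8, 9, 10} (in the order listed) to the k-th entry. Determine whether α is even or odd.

In disjoint-cycle form the cycle lengths are 4, 2, 2, 1, 1.
A cycle of length ℓ contributes ℓ−1 transpositions, so α is a product of 3 + 1 + 1 = 5 transpositions — odd.

odd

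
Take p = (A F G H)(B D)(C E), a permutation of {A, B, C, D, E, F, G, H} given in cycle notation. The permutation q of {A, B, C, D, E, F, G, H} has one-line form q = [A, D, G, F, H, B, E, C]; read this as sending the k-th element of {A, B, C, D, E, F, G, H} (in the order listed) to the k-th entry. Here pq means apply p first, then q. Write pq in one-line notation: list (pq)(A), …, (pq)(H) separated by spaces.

B F H D G E C A

Chase each element through p then q: A → F → B; B → D → F; C → E → H; D → B → D; E → C → G; F → G → E; G → H → C; H → A → A.
Collecting the images, pq = [B F H D G E C A].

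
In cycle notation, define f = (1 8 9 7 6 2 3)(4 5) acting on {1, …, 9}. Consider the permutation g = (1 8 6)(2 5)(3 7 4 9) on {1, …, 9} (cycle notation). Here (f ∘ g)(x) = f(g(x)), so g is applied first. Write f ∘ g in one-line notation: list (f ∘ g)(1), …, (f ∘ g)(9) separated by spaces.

Chase each element through g then f: 1 → 8 → 9; 2 → 5 → 4; 3 → 7 → 6; 4 → 9 → 7; 5 → 2 → 3; 6 → 1 → 8; 7 → 4 → 5; 8 → 6 → 2; 9 → 3 → 1.
Collecting the images, f ∘ g = [9 4 6 7 3 8 5 2 1].

9 4 6 7 3 8 5 2 1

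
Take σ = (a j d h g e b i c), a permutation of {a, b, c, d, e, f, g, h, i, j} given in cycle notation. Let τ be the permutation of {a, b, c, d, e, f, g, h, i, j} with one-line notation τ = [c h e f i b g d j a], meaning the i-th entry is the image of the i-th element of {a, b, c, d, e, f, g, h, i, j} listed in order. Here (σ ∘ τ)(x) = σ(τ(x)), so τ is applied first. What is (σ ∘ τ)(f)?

First apply τ: τ(f) = b, then σ(b) = i. Thus (σ ∘ τ)(f) = i.

i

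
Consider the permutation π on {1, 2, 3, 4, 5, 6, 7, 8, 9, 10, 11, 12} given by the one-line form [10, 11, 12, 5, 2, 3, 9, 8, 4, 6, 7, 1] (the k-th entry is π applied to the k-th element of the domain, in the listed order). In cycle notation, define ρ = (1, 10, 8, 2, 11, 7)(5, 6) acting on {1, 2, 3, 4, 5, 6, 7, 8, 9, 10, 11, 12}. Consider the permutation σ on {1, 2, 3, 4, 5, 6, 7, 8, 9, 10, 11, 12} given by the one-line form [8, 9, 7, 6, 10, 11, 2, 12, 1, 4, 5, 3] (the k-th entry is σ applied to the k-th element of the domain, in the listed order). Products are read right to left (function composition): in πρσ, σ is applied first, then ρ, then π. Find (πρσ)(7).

Chase 7: σ(7) = 2; ρ(2) = 11; π(11) = 7. Hence (πρσ)(7) = 7.

7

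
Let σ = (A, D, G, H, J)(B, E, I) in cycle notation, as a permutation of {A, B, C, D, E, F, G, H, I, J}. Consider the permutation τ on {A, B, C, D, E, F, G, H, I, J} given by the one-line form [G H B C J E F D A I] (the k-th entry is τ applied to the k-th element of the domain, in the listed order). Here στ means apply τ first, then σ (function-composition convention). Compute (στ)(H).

τ(H) = D, then σ(D) = G; composing gives (στ)(H) = G.

G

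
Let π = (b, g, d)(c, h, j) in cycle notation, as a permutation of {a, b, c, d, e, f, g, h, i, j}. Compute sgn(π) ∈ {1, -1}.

1

The cycle lengths are 3, 3, 1, 1, 1, 1.
A cycle of length ℓ contributes ℓ−1 transpositions, so π is a product of 2 + 2 = 4 transpositions — even.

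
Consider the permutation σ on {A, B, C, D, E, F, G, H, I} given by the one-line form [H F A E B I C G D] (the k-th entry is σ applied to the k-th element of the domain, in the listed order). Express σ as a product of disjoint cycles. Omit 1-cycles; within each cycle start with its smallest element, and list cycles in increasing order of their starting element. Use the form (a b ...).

(A H G C)(B F I D E)

From A: A → H → G → C → A, closing the cycle (A H G C).
Repeating from the next unused element and collecting all non-trivial cycles gives (A H G C)(B F I D E).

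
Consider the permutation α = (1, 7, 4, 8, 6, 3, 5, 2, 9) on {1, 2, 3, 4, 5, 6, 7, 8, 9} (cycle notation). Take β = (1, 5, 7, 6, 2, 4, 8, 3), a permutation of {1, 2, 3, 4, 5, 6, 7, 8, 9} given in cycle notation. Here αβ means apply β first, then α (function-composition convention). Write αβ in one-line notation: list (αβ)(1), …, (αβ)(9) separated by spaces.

For each element, apply β then α: 1 → 5 → 2; 2 → 4 → 8; 3 → 1 → 7; 4 → 8 → 6; 5 → 7 → 4; 6 → 2 → 9; 7 → 6 → 3; 8 → 3 → 5; 9 → 9 → 1.
Collecting the images, αβ = [2 8 7 6 4 9 3 5 1].

2 8 7 6 4 9 3 5 1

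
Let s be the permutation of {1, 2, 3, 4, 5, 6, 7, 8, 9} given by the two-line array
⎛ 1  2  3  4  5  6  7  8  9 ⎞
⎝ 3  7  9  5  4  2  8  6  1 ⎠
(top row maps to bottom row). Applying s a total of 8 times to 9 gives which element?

Tracing 9 → 1 → … returns to 9 after 3 steps, so 9 lies in a 3-cycle (1 3 9).
Powers repeat with period 3 on this cycle, and 8 mod 3 = 2, so s^8(9) = s^2(9).
Advancing 2 steps from 9: 9 → 1 → 3.

3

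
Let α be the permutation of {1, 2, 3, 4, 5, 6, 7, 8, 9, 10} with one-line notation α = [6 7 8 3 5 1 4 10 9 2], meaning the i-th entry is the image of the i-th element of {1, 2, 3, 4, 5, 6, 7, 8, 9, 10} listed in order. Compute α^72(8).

8

Tracing 8 → 10 → … returns to 8 after 6 steps, so 8 lies in a 6-cycle (2, 7, 4, 3, 8, 10).
On a 6-cycle, α^6 is the identity, so α^72 = α^0 there (72 ≡ 0 mod 6).
So α^72(8) = 8.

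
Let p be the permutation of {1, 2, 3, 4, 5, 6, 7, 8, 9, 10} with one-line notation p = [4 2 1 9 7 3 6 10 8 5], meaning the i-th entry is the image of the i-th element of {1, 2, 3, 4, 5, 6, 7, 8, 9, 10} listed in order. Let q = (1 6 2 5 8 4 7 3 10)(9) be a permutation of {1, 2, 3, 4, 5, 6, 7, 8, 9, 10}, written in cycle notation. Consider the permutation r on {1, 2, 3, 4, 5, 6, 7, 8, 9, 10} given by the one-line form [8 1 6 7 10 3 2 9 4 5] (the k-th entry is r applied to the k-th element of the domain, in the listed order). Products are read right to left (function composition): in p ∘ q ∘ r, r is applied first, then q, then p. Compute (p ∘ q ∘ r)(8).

8

Apply the permutations in order: r(8) = 9, then q(9) = 9, then p(9) = 8. So (p ∘ q ∘ r)(8) = 8.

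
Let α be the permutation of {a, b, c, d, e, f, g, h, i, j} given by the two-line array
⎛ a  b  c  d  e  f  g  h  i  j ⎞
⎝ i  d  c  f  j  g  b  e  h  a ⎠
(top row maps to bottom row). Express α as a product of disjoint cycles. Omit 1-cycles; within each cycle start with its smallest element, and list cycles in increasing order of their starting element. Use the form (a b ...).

(a i h e j)(b d f g)

From a: a → i → h → e → j → a, closing the cycle (a i h e j).
Repeating from the next unused element and collecting all non-trivial cycles gives (a i h e j)(b d f g).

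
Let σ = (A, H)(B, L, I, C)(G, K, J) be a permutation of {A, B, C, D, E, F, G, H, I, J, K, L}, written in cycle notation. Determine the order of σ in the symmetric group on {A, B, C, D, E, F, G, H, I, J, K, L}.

The disjoint cycles have lengths 4, 3, 2, 1, 1, 1.
The order is lcm(4, 3, 2) = 12.

12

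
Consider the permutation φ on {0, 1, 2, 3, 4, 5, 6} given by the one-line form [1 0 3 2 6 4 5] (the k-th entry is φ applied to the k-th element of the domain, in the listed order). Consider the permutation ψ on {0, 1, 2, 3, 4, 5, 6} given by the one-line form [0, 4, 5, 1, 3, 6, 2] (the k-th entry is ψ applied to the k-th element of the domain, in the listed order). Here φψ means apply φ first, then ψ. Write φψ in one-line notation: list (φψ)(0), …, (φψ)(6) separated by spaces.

4 0 1 5 2 3 6

Chase each element through φ then ψ: 0 → 1 → 4; 1 → 0 → 0; 2 → 3 → 1; 3 → 2 → 5; 4 → 6 → 2; 5 → 4 → 3; 6 → 5 → 6.
Collecting the images, φψ = [4 0 1 5 2 3 6].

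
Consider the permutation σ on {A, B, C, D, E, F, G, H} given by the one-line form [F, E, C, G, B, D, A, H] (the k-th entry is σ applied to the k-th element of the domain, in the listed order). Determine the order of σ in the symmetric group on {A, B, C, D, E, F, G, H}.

4

Writing σ as disjoint cycles, the cycle lengths are 4, 2, 1, 1.
The order is lcm(4, 2) = 4.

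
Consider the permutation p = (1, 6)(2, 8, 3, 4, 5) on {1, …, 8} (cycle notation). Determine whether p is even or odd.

odd

The cycle lengths are 5, 2, 1.
A cycle of length ℓ contributes ℓ−1 transpositions, so p is a product of 4 + 1 = 5 transpositions — odd.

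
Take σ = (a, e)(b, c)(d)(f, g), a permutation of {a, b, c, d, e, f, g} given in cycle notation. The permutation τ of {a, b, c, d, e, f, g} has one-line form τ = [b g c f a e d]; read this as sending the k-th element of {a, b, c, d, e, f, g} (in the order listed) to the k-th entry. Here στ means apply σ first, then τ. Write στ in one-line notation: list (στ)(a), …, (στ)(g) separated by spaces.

a c g f b d e

(στ)(x) = τ(σ(x)). Computing each image: τ(σ(a)) = τ(e) = a, τ(σ(b)) = τ(c) = c, τ(σ(c)) = τ(b) = g, τ(σ(d)) = τ(d) = f, τ(σ(e)) = τ(a) = b, τ(σ(f)) = τ(g) = d, τ(σ(g)) = τ(f) = e.
Hence στ = [a c g f b d e].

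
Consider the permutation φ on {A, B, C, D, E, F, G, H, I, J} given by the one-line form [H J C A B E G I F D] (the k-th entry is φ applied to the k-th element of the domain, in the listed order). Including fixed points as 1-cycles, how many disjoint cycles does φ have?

3

The cycle decomposition is (A, H, I, F, E, B, J, D)(C)(G), which has 3 cycles (counting 1-cycles).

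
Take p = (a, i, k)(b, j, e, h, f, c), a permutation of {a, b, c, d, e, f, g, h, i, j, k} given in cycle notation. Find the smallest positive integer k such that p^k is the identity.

6

The disjoint cycles have lengths 6, 3, 1, 1.
The order of p is the least common multiple of its cycle lengths: lcm(6, 3) = 6.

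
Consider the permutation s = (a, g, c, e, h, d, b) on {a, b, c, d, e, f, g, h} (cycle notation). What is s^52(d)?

g

d lies in the 7-cycle (a, g, c, e, h, d, b).
Since the cycle has length 7, s^52 acts on it the same as s^3 (52 mod 7 = 3).
Advancing 3 steps from d: d → b → a → g.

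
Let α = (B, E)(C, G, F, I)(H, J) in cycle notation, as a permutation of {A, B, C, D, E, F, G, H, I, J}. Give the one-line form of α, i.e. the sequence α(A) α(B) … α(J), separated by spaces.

A E G D B I F J C H

Each element maps to the next entry in its cycle (wrapping to the front): A↦A, B↦E, C↦G, D↦D, E↦B, F↦I, G↦F, H↦J, I↦C, J↦H.
So the one-line form is A E G D B I F J C H.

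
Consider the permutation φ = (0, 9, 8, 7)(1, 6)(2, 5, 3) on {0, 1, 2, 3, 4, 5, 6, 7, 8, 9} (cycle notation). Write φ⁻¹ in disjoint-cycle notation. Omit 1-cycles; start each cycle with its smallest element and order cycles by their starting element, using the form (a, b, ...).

(0, 7, 8, 9)(1, 6)(2, 3, 5)

Inverting a permutation written in cycle notation just reverses the order within every cycle.
After reversing and putting each cycle's least element first, φ⁻¹ = (0, 7, 8, 9)(1, 6)(2, 3, 5).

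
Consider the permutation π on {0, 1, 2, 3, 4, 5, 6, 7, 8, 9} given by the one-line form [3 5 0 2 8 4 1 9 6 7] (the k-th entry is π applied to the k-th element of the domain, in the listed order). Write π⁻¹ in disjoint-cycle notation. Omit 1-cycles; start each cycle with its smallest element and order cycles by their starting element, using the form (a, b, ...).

First write π in disjoint cycles: (0, 3, 2)(1, 5, 4, 8, 6)(7, 9).
Reversing each cycle (and rotating so the smallest element leads) gives π⁻¹ = (0, 2, 3)(1, 6, 8, 4, 5)(7, 9).

(0, 2, 3)(1, 6, 8, 4, 5)(7, 9)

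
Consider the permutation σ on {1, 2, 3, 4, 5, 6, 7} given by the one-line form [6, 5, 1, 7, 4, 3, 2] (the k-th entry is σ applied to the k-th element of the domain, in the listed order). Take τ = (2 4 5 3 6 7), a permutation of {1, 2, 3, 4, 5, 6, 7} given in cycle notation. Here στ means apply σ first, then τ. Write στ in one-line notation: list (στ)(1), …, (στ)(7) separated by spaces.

7 3 1 2 5 6 4

(στ)(x) = τ(σ(x)). Computing each image: τ(σ(1)) = τ(6) = 7, τ(σ(2)) = τ(5) = 3, τ(σ(3)) = τ(1) = 1, τ(σ(4)) = τ(7) = 2, τ(σ(5)) = τ(4) = 5, τ(σ(6)) = τ(3) = 6, τ(σ(7)) = τ(2) = 4.
Hence στ = [7 3 1 2 5 6 4].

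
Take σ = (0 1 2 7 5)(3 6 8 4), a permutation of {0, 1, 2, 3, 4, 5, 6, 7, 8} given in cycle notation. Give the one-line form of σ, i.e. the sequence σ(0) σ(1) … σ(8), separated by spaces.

Reading each image from the cycles: 0↦1, 1↦2, 2↦7, 3↦6, 4↦3, 5↦0, 6↦8, 7↦5, 8↦4.
So the one-line form is 1 2 7 6 3 0 8 5 4.

1 2 7 6 3 0 8 5 4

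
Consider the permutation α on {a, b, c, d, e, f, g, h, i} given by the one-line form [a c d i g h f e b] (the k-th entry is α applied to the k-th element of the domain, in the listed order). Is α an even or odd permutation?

In disjoint-cycle form the cycle lengths are 4, 4, 1.
A cycle is odd iff its length is even; α has 2 even-length cycles, so sgn(α) = (−1)^2 and α is even.

even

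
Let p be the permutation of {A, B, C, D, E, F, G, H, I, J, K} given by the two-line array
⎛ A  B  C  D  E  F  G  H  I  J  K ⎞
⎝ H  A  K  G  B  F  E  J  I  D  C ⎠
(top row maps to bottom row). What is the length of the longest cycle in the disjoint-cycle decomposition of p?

7

Decomposing into disjoint cycles gives (A H J D G E B)(C K); the longest has length 7.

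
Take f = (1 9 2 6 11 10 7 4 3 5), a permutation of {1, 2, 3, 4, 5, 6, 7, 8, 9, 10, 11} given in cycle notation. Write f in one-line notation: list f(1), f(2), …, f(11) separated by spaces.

9 6 5 3 1 11 4 8 2 7 10

Reading each image from the cycles: 1↦9, 2↦6, 3↦5, 4↦3, 5↦1, 6↦11, 7↦4, 8↦8, 9↦2, 10↦7, 11↦10.
So the one-line form is 9 6 5 3 1 11 4 8 2 7 10.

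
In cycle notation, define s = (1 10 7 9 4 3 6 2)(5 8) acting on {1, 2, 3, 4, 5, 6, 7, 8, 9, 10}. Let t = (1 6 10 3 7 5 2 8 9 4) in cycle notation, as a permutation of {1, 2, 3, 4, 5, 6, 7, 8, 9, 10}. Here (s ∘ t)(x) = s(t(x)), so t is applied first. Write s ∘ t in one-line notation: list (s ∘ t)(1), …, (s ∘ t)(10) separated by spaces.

2 5 9 10 1 7 8 4 3 6

(s ∘ t)(x) = s(t(x)). Computing each image: s(t(1)) = s(6) = 2, s(t(2)) = s(8) = 5, s(t(3)) = s(7) = 9, s(t(4)) = s(1) = 10, s(t(5)) = s(2) = 1, s(t(6)) = s(10) = 7, s(t(7)) = s(5) = 8, s(t(8)) = s(9) = 4, s(t(9)) = s(4) = 3, s(t(10)) = s(3) = 6.
Hence s ∘ t = [2 5 9 10 1 7 8 4 3 6].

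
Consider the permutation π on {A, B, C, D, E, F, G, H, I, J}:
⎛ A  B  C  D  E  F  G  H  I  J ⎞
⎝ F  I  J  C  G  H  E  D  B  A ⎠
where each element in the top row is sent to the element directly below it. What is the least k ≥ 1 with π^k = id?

Writing π as disjoint cycles, the cycle lengths are 6, 2, 2.
The order of π is the least common multiple of its cycle lengths: lcm(6, 2, 2) = 6.

6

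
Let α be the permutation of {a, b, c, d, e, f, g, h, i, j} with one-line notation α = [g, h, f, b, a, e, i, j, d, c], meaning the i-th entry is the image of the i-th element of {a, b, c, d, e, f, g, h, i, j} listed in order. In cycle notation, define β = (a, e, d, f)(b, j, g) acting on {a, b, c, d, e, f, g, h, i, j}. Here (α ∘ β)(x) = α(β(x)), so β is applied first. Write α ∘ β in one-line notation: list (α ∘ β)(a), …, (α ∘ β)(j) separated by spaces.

a c f e b g h j d i

(α ∘ β)(x) = α(β(x)). Computing each image: α(β(a)) = α(e) = a, α(β(b)) = α(j) = c, α(β(c)) = α(c) = f, α(β(d)) = α(f) = e, α(β(e)) = α(d) = b, α(β(f)) = α(a) = g, α(β(g)) = α(b) = h, α(β(h)) = α(h) = j, α(β(i)) = α(i) = d, α(β(j)) = α(g) = i.
Hence α ∘ β = [a c f e b g h j d i].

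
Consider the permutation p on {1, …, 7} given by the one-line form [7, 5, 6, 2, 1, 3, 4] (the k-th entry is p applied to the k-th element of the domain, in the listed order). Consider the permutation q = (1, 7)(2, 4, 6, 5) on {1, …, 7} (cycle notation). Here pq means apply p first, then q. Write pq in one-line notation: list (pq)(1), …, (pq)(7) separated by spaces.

For each element, apply p then q: 1 → 7 → 1; 2 → 5 → 2; 3 → 6 → 5; 4 → 2 → 4; 5 → 1 → 7; 6 → 3 → 3; 7 → 4 → 6.
So pq in one-line form is 1 2 5 4 7 3 6.

1 2 5 4 7 3 6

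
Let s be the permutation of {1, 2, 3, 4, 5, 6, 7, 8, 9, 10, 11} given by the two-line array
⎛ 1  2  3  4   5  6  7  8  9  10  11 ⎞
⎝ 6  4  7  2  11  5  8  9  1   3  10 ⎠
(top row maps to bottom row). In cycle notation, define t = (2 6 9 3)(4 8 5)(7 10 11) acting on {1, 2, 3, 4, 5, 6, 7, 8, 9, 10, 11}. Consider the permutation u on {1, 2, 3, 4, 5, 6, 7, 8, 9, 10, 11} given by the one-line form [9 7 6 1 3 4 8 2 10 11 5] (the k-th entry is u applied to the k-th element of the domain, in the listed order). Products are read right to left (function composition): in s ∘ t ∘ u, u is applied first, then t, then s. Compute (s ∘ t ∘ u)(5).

Apply the permutations in order: u(5) = 3, then t(3) = 2, then s(2) = 4. So (s ∘ t ∘ u)(5) = 4.

4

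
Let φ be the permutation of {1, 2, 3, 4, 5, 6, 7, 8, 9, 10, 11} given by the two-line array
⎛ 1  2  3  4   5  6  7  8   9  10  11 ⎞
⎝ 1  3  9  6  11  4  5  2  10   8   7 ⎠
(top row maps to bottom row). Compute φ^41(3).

Tracing 3 → 9 → … returns to 3 after 5 steps, so 3 lies in a 5-cycle (2, 3, 9, 10, 8).
Since the cycle has length 5, φ^41 acts on it the same as φ^1 (41 mod 5 = 1).
Advancing 1 step from 3: 3 → 9.

9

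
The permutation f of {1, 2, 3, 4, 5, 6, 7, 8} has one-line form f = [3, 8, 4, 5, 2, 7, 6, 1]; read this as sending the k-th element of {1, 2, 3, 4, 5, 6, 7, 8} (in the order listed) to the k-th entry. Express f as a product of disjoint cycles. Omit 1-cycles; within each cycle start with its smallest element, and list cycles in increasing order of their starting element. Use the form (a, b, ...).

From 1: 1 → 3 → 4 → 5 → 2 → 8 → 1, closing the cycle (1, 3, 4, 5, 2, 8).
Repeating from the next unused element and collecting all non-trivial cycles gives (1, 3, 4, 5, 2, 8)(6, 7).

(1, 3, 4, 5, 2, 8)(6, 7)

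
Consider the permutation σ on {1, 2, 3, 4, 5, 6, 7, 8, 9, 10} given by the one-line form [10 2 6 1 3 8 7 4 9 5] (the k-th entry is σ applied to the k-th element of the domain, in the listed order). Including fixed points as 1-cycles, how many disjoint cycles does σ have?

4

The cycle decomposition is (1 10 5 3 6 8 4)(2)(7)(9), which has 4 cycles (counting 1-cycles).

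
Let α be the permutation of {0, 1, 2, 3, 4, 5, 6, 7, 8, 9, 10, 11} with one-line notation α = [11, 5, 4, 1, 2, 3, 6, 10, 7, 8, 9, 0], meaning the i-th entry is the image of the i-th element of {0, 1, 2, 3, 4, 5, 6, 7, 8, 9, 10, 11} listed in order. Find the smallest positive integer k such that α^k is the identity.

12

The disjoint-cycle form of α has cycle lengths 4, 3, 2, 2, 1.
Since disjoint cycles commute, ord(α) = lcm(4, 3, 2, 2) = 12.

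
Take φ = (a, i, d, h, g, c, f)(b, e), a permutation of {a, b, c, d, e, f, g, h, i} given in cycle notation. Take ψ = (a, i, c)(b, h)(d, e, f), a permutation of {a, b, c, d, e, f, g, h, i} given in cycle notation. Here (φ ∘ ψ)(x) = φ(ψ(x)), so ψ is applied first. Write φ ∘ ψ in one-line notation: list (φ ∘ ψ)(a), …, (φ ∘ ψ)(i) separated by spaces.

(φ ∘ ψ)(x) = φ(ψ(x)). Computing each image: φ(ψ(a)) = φ(i) = d, φ(ψ(b)) = φ(h) = g, φ(ψ(c)) = φ(a) = i, φ(ψ(d)) = φ(e) = b, φ(ψ(e)) = φ(f) = a, φ(ψ(f)) = φ(d) = h, φ(ψ(g)) = φ(g) = c, φ(ψ(h)) = φ(b) = e, φ(ψ(i)) = φ(c) = f.
Hence φ ∘ ψ = [d g i b a h c e f].

d g i b a h c e f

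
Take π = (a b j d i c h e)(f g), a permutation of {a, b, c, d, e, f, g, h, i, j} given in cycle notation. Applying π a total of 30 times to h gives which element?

h lies in the 8-cycle (a b j d i c h e).
Powers repeat with period 8 on this cycle, and 30 mod 8 = 6, so π^30(h) = π^6(h).
Advancing 6 steps from h: h → e → a → b → j → d → i.

i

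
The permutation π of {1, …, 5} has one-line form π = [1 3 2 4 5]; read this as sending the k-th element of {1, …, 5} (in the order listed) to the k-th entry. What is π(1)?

1

1 is element number 1 of the domain, and entry number 1 of the one-line form is 1, so π(1) = 1.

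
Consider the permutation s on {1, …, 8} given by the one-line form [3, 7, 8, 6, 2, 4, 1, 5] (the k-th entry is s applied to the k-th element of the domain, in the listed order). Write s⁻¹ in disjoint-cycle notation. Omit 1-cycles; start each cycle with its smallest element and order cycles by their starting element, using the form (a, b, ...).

(1, 7, 2, 5, 8, 3)(4, 6)

First write s in disjoint cycles: (1, 3, 8, 5, 2, 7)(4, 6).
Reversing each cycle (and rotating so the smallest element leads) gives s⁻¹ = (1, 7, 2, 5, 8, 3)(4, 6).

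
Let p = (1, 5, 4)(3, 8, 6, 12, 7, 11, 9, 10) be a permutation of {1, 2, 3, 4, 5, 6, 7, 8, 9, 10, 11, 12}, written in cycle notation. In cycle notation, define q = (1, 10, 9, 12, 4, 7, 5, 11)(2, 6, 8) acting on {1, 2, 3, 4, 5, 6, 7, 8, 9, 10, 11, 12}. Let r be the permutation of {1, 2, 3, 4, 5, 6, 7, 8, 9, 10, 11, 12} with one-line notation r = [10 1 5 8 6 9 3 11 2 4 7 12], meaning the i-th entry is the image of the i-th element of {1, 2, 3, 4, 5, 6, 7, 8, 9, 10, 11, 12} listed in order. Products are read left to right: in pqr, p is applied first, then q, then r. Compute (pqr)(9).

2

(pqr)(9) = r(q(p(9))). p(9) = 10, then q(10) = 9, then r(9) = 2, so the result is 2.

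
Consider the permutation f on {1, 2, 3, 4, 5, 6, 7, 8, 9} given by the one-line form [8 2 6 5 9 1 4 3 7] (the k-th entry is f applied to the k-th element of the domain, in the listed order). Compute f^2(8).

6

Tracing 8 → 3 → … returns to 8 after 4 steps, so 8 lies in a 4-cycle (1 8 3 6).
Advancing 2 steps from 8: 8 → 3 → 6.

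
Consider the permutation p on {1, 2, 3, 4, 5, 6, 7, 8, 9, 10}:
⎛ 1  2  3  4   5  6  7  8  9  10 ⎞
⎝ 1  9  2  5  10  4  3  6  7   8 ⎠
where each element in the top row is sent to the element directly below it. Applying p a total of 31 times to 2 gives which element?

3

Tracing 2 → 9 → … returns to 2 after 4 steps, so 2 lies in a 4-cycle (2, 9, 7, 3).
Since the cycle has length 4, p^31 acts on it the same as p^3 (31 mod 4 = 3).
Advancing 3 steps from 2: 2 → 9 → 7 → 3.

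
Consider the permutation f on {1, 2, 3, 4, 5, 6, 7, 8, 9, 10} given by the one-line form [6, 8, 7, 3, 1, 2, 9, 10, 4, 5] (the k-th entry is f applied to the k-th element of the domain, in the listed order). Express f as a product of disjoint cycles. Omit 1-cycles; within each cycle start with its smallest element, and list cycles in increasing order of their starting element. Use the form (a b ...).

(1 6 2 8 10 5)(3 7 9 4)

Iterating f from 1 gives 1 → 6 → 2 → 8 → 10 → 5 → 1; that is the 6-cycle (1 6 2 8 10 5).
Continuing from each remaining unvisited element yields (1 6 2 8 10 5)(3 7 9 4).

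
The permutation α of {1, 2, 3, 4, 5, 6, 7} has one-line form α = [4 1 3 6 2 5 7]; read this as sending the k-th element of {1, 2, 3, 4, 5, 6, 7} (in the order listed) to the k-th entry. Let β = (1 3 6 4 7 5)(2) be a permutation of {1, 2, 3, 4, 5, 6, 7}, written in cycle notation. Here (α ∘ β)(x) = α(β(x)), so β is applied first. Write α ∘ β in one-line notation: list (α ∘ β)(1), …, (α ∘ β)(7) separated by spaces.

(α ∘ β)(x) = α(β(x)). Computing each image: α(β(1)) = α(3) = 3, α(β(2)) = α(2) = 1, α(β(3)) = α(6) = 5, α(β(4)) = α(7) = 7, α(β(5)) = α(1) = 4, α(β(6)) = α(4) = 6, α(β(7)) = α(5) = 2.
Hence α ∘ β = [3 1 5 7 4 6 2].

3 1 5 7 4 6 2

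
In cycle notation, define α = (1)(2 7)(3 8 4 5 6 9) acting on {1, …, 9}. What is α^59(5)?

4

5 lies in the 6-cycle (3 8 4 5 6 9).
On a 6-cycle, α^6 is the identity, so α^59 = α^5 there (59 ≡ 5 mod 6).
Advancing 5 steps from 5: 5 → 6 → 9 → 3 → 8 → 4.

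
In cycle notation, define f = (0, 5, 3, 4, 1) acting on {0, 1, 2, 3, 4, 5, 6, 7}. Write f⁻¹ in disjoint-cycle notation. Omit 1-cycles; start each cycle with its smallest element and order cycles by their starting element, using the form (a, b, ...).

Inverting a permutation written in cycle notation just reverses the order within every cycle.
Reversing each cycle of f and rotating so the smallest element leads gives (0, 1, 4, 3, 5).

(0, 1, 4, 3, 5)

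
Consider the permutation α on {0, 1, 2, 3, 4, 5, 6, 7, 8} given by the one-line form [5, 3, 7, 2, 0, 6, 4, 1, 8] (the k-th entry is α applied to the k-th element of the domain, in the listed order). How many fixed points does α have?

The fixed points (elements with α(x) = x) are {8}, so there is 1.

1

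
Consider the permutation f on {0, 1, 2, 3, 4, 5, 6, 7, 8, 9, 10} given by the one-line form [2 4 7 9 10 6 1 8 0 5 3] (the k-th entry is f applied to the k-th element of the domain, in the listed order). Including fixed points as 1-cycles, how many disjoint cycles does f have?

The cycle decomposition is (0, 2, 7, 8)(1, 4, 10, 3, 9, 5, 6), which has 2 cycles (counting 1-cycles).

2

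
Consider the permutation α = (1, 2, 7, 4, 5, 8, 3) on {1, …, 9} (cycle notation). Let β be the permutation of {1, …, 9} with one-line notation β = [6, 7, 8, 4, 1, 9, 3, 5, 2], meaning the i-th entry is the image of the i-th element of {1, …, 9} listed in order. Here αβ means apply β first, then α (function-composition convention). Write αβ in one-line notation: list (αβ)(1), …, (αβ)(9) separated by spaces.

6 4 3 5 2 9 1 8 7

Chase each element through β then α: 1 → 6 → 6; 2 → 7 → 4; 3 → 8 → 3; 4 → 4 → 5; 5 → 1 → 2; 6 → 9 → 9; 7 → 3 → 1; 8 → 5 → 8; 9 → 2 → 7.
So αβ in one-line form is 6 4 3 5 2 9 1 8 7.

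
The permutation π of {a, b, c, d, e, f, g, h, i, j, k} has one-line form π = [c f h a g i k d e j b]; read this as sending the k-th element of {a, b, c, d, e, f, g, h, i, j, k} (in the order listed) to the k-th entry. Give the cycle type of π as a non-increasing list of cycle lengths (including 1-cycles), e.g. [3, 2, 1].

[6, 4, 1]

The disjoint cycles are (a c h d)(b f i e g k)(j), with lengths 6, 4, 1 in non-increasing order.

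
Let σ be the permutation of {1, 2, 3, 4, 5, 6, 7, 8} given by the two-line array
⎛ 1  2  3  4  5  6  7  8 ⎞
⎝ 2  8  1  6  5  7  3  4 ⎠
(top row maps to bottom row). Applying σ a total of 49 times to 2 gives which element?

Tracing 2 → 8 → … returns to 2 after 7 steps, so 2 lies in a 7-cycle (1 2 8 4 6 7 3).
Since the cycle has length 7, σ^49 acts on it the same as σ^0 (49 mod 7 = 0).
So σ^49(2) = 2.

2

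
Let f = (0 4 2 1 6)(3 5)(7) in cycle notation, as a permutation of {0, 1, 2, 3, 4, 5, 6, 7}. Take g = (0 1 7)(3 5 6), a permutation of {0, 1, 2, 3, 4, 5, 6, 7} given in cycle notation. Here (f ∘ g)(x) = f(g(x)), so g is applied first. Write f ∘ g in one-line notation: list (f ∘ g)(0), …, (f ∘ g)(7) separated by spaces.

6 7 1 3 2 0 5 4

(f ∘ g)(x) = f(g(x)). Computing each image: f(g(0)) = f(1) = 6, f(g(1)) = f(7) = 7, f(g(2)) = f(2) = 1, f(g(3)) = f(5) = 3, f(g(4)) = f(4) = 2, f(g(5)) = f(6) = 0, f(g(6)) = f(3) = 5, f(g(7)) = f(0) = 4.
Hence f ∘ g = [6 7 1 3 2 0 5 4].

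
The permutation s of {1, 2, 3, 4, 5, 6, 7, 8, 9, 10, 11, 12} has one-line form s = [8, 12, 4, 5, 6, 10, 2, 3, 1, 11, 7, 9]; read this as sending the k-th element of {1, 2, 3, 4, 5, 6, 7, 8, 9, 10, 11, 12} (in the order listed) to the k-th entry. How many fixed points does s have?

0

No element satisfies s(x) = x, so there are 0 fixed points.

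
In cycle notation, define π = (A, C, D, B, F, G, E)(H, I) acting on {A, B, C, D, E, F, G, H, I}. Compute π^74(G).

D

G lies in the 7-cycle (A, C, D, B, F, G, E).
On a 7-cycle, π^7 is the identity, so π^74 = π^4 there (74 ≡ 4 mod 7).
Stepping 4 places around the cycle: G → E → A → C → D.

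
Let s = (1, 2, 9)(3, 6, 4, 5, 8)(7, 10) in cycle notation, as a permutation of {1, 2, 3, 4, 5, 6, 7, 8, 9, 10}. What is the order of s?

The disjoint cycles have lengths 5, 3, 2.
The order of s is the least common multiple of its cycle lengths: lcm(5, 3, 2) = 30.

30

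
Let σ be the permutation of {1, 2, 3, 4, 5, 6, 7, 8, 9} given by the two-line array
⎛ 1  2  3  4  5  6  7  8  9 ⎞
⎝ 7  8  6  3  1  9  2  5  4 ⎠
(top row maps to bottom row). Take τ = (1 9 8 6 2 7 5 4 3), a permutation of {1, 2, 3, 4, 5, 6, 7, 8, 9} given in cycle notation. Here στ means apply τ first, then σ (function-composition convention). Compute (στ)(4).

6

τ(4) = 3, then σ(3) = 6; composing gives (στ)(4) = 6.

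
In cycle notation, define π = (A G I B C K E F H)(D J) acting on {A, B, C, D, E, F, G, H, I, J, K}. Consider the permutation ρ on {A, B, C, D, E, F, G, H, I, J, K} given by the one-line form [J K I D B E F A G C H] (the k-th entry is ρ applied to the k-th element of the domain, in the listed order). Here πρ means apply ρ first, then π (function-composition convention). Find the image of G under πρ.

ρ(G) = F, then π(F) = H; composing gives (πρ)(G) = H.

H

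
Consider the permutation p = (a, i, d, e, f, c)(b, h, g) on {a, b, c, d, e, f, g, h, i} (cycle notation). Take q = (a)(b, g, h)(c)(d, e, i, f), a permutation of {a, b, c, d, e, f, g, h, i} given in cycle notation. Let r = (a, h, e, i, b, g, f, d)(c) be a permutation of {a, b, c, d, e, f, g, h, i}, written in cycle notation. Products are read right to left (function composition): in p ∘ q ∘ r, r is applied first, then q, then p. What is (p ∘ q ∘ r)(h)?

Chase h: r(h) = e; q(e) = i; p(i) = d. Hence (p ∘ q ∘ r)(h) = d.

d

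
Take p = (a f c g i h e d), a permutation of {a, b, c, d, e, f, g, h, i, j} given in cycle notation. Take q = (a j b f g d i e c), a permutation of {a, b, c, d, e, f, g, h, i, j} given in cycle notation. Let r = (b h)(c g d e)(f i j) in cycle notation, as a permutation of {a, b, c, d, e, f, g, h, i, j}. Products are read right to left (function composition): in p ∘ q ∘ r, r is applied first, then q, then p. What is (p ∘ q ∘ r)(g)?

h

Chase g: r(g) = d; q(d) = i; p(i) = h. Hence (p ∘ q ∘ r)(g) = h.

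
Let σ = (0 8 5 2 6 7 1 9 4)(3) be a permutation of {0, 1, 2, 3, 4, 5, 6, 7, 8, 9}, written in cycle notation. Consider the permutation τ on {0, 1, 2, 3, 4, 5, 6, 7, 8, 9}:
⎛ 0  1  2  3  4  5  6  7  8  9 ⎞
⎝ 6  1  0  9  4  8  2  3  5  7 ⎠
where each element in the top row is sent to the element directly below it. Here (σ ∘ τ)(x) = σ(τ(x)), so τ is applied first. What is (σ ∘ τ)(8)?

First apply τ: τ(8) = 5, then σ(5) = 2. Thus (σ ∘ τ)(8) = 2.

2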